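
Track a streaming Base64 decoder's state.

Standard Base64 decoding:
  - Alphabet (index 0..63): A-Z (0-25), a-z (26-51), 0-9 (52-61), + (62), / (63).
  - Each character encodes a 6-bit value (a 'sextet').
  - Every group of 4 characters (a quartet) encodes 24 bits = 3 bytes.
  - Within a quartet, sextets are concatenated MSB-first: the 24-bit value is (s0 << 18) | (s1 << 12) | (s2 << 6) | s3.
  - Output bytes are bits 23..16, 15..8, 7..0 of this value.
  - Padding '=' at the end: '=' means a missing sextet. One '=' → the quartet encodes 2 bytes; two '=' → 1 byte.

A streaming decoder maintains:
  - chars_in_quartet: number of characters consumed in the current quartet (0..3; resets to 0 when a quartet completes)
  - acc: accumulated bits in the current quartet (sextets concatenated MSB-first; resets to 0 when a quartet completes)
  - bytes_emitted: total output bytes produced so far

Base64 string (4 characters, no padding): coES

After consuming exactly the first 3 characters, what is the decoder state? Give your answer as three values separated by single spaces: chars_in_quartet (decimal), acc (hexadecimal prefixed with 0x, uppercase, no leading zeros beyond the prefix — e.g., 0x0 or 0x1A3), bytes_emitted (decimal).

After char 0 ('c'=28): chars_in_quartet=1 acc=0x1C bytes_emitted=0
After char 1 ('o'=40): chars_in_quartet=2 acc=0x728 bytes_emitted=0
After char 2 ('E'=4): chars_in_quartet=3 acc=0x1CA04 bytes_emitted=0

Answer: 3 0x1CA04 0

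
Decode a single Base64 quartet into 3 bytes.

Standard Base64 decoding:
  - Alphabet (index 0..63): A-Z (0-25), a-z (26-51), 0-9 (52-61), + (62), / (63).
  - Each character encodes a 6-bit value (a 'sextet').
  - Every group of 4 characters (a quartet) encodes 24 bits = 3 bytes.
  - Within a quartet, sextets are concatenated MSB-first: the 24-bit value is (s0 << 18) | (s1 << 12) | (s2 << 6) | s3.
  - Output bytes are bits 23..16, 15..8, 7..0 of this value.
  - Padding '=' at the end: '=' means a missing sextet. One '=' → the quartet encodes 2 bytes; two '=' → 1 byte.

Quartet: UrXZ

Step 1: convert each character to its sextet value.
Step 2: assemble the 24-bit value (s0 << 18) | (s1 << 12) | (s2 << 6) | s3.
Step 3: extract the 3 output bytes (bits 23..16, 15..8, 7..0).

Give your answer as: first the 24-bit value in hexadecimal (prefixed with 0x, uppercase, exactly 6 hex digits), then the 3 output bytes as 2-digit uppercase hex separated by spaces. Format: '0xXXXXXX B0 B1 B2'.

Sextets: U=20, r=43, X=23, Z=25
24-bit: (20<<18) | (43<<12) | (23<<6) | 25
      = 0x500000 | 0x02B000 | 0x0005C0 | 0x000019
      = 0x52B5D9
Bytes: (v>>16)&0xFF=52, (v>>8)&0xFF=B5, v&0xFF=D9

Answer: 0x52B5D9 52 B5 D9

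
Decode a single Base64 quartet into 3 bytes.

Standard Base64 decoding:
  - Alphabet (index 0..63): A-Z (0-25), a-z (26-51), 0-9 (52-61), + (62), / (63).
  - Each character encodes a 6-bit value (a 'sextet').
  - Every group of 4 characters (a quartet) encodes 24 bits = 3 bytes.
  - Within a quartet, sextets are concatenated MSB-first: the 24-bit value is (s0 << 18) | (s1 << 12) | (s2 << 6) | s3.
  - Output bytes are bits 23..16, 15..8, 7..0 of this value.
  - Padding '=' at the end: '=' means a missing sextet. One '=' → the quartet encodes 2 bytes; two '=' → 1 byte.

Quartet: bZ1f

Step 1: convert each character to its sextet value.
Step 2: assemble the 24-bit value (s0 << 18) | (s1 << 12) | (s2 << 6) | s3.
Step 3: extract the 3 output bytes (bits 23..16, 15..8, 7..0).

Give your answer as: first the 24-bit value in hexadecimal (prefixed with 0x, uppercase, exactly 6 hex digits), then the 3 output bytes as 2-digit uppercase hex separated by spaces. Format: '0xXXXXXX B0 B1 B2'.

Answer: 0x6D9D5F 6D 9D 5F

Derivation:
Sextets: b=27, Z=25, 1=53, f=31
24-bit: (27<<18) | (25<<12) | (53<<6) | 31
      = 0x6C0000 | 0x019000 | 0x000D40 | 0x00001F
      = 0x6D9D5F
Bytes: (v>>16)&0xFF=6D, (v>>8)&0xFF=9D, v&0xFF=5F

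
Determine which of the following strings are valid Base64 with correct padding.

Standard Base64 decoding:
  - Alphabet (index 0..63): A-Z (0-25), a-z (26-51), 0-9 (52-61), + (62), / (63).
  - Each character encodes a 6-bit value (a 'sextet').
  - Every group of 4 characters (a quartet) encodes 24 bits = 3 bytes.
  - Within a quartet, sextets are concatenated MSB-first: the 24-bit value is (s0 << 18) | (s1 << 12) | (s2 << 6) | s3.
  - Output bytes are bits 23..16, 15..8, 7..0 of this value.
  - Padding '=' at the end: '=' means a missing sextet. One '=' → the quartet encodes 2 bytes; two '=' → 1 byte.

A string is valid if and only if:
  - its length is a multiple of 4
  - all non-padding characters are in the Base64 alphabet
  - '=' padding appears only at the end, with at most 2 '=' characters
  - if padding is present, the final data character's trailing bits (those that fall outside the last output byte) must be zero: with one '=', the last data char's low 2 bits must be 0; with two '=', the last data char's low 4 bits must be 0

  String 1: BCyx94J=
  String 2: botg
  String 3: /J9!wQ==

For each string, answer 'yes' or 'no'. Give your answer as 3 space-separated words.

Answer: no yes no

Derivation:
String 1: 'BCyx94J=' → invalid (bad trailing bits)
String 2: 'botg' → valid
String 3: '/J9!wQ==' → invalid (bad char(s): ['!'])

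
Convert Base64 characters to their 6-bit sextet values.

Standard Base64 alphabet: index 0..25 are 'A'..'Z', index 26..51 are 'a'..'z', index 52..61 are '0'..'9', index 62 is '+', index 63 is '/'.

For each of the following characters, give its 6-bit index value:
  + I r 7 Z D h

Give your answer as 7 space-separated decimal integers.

'+': index 62
'I': A..Z range, ord('I') − ord('A') = 8
'r': a..z range, 26 + ord('r') − ord('a') = 43
'7': 0..9 range, 52 + ord('7') − ord('0') = 59
'Z': A..Z range, ord('Z') − ord('A') = 25
'D': A..Z range, ord('D') − ord('A') = 3
'h': a..z range, 26 + ord('h') − ord('a') = 33

Answer: 62 8 43 59 25 3 33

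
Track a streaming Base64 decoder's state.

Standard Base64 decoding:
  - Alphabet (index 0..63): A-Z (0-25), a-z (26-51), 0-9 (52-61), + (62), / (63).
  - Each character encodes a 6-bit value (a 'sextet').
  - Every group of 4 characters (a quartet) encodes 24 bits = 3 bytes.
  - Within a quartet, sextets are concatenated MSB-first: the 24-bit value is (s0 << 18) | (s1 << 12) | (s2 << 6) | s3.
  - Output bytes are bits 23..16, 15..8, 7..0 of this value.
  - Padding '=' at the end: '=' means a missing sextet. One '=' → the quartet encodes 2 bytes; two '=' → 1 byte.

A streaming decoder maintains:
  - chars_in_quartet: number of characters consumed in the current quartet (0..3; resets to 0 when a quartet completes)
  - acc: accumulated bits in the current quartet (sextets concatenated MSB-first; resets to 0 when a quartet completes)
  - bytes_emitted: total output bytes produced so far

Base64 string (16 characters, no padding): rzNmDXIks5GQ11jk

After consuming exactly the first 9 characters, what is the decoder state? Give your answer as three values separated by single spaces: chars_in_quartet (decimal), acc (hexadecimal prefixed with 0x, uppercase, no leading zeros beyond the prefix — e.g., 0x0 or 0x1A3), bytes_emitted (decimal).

After char 0 ('r'=43): chars_in_quartet=1 acc=0x2B bytes_emitted=0
After char 1 ('z'=51): chars_in_quartet=2 acc=0xAF3 bytes_emitted=0
After char 2 ('N'=13): chars_in_quartet=3 acc=0x2BCCD bytes_emitted=0
After char 3 ('m'=38): chars_in_quartet=4 acc=0xAF3366 -> emit AF 33 66, reset; bytes_emitted=3
After char 4 ('D'=3): chars_in_quartet=1 acc=0x3 bytes_emitted=3
After char 5 ('X'=23): chars_in_quartet=2 acc=0xD7 bytes_emitted=3
After char 6 ('I'=8): chars_in_quartet=3 acc=0x35C8 bytes_emitted=3
After char 7 ('k'=36): chars_in_quartet=4 acc=0xD7224 -> emit 0D 72 24, reset; bytes_emitted=6
After char 8 ('s'=44): chars_in_quartet=1 acc=0x2C bytes_emitted=6

Answer: 1 0x2C 6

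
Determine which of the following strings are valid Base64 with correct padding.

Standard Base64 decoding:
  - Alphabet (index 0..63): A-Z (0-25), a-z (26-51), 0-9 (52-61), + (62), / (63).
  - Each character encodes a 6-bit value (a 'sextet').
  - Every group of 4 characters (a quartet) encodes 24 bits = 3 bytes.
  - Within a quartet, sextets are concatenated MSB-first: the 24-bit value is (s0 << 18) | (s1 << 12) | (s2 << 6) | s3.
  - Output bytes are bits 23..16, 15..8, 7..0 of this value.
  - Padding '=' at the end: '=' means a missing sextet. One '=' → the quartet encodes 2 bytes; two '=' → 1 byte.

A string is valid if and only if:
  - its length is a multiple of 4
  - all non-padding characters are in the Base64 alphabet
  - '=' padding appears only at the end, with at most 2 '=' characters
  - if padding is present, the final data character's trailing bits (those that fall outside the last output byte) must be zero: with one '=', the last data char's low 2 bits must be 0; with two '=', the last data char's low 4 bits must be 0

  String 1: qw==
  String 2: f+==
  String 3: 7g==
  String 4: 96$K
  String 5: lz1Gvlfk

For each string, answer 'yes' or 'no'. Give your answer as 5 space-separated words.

Answer: yes no yes no yes

Derivation:
String 1: 'qw==' → valid
String 2: 'f+==' → invalid (bad trailing bits)
String 3: '7g==' → valid
String 4: '96$K' → invalid (bad char(s): ['$'])
String 5: 'lz1Gvlfk' → valid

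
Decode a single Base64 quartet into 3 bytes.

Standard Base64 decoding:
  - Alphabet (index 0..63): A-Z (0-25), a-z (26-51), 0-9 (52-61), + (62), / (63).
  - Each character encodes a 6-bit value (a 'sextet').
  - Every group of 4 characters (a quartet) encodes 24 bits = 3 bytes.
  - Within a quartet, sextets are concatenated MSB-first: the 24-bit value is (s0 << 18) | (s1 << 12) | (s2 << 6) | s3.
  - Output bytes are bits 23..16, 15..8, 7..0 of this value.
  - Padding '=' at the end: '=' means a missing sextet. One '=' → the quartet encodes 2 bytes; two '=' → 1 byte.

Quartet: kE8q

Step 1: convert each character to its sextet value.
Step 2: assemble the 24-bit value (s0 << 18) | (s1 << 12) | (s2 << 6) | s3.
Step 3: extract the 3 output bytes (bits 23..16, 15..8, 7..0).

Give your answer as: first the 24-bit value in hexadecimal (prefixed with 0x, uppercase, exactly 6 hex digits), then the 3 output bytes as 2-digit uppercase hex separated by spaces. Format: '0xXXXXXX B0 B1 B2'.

Sextets: k=36, E=4, 8=60, q=42
24-bit: (36<<18) | (4<<12) | (60<<6) | 42
      = 0x900000 | 0x004000 | 0x000F00 | 0x00002A
      = 0x904F2A
Bytes: (v>>16)&0xFF=90, (v>>8)&0xFF=4F, v&0xFF=2A

Answer: 0x904F2A 90 4F 2A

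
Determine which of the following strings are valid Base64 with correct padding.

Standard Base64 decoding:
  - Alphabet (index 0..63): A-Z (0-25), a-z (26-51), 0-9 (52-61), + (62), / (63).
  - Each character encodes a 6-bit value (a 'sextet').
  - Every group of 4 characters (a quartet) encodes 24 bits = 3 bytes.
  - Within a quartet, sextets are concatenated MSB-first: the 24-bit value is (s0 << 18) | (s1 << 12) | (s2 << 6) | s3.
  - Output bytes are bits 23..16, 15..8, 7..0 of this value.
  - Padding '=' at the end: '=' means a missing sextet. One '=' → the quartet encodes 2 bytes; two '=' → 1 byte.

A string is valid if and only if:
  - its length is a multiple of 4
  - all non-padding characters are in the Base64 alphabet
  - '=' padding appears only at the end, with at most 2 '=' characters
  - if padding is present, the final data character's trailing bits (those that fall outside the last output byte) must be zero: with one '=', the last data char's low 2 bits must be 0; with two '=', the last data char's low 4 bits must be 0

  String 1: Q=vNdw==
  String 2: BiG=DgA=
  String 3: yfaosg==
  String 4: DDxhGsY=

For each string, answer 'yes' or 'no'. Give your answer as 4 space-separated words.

Answer: no no yes yes

Derivation:
String 1: 'Q=vNdw==' → invalid (bad char(s): ['=']; '=' in middle)
String 2: 'BiG=DgA=' → invalid (bad char(s): ['=']; '=' in middle)
String 3: 'yfaosg==' → valid
String 4: 'DDxhGsY=' → valid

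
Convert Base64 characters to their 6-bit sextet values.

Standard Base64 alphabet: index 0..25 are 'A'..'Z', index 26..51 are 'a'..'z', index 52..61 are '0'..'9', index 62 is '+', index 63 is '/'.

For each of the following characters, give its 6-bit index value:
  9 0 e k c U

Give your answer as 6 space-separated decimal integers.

Answer: 61 52 30 36 28 20

Derivation:
'9': 0..9 range, 52 + ord('9') − ord('0') = 61
'0': 0..9 range, 52 + ord('0') − ord('0') = 52
'e': a..z range, 26 + ord('e') − ord('a') = 30
'k': a..z range, 26 + ord('k') − ord('a') = 36
'c': a..z range, 26 + ord('c') − ord('a') = 28
'U': A..Z range, ord('U') − ord('A') = 20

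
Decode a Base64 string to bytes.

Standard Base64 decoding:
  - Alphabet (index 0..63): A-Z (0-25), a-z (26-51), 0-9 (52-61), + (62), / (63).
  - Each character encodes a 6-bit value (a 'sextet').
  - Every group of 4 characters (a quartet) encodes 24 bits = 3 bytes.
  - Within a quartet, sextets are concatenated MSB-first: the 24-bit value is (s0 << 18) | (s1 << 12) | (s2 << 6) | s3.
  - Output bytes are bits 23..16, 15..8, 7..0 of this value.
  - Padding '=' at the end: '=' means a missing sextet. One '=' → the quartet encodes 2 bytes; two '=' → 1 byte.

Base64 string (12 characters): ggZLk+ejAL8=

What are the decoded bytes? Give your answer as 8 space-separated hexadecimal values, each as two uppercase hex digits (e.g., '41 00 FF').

Answer: 82 06 4B 93 E7 A3 00 BF

Derivation:
After char 0 ('g'=32): chars_in_quartet=1 acc=0x20 bytes_emitted=0
After char 1 ('g'=32): chars_in_quartet=2 acc=0x820 bytes_emitted=0
After char 2 ('Z'=25): chars_in_quartet=3 acc=0x20819 bytes_emitted=0
After char 3 ('L'=11): chars_in_quartet=4 acc=0x82064B -> emit 82 06 4B, reset; bytes_emitted=3
After char 4 ('k'=36): chars_in_quartet=1 acc=0x24 bytes_emitted=3
After char 5 ('+'=62): chars_in_quartet=2 acc=0x93E bytes_emitted=3
After char 6 ('e'=30): chars_in_quartet=3 acc=0x24F9E bytes_emitted=3
After char 7 ('j'=35): chars_in_quartet=4 acc=0x93E7A3 -> emit 93 E7 A3, reset; bytes_emitted=6
After char 8 ('A'=0): chars_in_quartet=1 acc=0x0 bytes_emitted=6
After char 9 ('L'=11): chars_in_quartet=2 acc=0xB bytes_emitted=6
After char 10 ('8'=60): chars_in_quartet=3 acc=0x2FC bytes_emitted=6
Padding '=': partial quartet acc=0x2FC -> emit 00 BF; bytes_emitted=8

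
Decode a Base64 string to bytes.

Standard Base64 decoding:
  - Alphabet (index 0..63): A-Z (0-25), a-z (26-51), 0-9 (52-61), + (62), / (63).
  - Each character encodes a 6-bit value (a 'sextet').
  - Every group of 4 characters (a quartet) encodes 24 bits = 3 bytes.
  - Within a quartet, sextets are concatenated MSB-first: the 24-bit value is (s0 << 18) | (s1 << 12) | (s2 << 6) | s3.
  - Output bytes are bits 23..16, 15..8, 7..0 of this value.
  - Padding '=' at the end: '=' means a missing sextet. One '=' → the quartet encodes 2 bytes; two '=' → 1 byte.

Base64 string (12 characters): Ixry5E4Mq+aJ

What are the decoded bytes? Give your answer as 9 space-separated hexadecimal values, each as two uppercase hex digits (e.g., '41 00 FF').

After char 0 ('I'=8): chars_in_quartet=1 acc=0x8 bytes_emitted=0
After char 1 ('x'=49): chars_in_quartet=2 acc=0x231 bytes_emitted=0
After char 2 ('r'=43): chars_in_quartet=3 acc=0x8C6B bytes_emitted=0
After char 3 ('y'=50): chars_in_quartet=4 acc=0x231AF2 -> emit 23 1A F2, reset; bytes_emitted=3
After char 4 ('5'=57): chars_in_quartet=1 acc=0x39 bytes_emitted=3
After char 5 ('E'=4): chars_in_quartet=2 acc=0xE44 bytes_emitted=3
After char 6 ('4'=56): chars_in_quartet=3 acc=0x39138 bytes_emitted=3
After char 7 ('M'=12): chars_in_quartet=4 acc=0xE44E0C -> emit E4 4E 0C, reset; bytes_emitted=6
After char 8 ('q'=42): chars_in_quartet=1 acc=0x2A bytes_emitted=6
After char 9 ('+'=62): chars_in_quartet=2 acc=0xABE bytes_emitted=6
After char 10 ('a'=26): chars_in_quartet=3 acc=0x2AF9A bytes_emitted=6
After char 11 ('J'=9): chars_in_quartet=4 acc=0xABE689 -> emit AB E6 89, reset; bytes_emitted=9

Answer: 23 1A F2 E4 4E 0C AB E6 89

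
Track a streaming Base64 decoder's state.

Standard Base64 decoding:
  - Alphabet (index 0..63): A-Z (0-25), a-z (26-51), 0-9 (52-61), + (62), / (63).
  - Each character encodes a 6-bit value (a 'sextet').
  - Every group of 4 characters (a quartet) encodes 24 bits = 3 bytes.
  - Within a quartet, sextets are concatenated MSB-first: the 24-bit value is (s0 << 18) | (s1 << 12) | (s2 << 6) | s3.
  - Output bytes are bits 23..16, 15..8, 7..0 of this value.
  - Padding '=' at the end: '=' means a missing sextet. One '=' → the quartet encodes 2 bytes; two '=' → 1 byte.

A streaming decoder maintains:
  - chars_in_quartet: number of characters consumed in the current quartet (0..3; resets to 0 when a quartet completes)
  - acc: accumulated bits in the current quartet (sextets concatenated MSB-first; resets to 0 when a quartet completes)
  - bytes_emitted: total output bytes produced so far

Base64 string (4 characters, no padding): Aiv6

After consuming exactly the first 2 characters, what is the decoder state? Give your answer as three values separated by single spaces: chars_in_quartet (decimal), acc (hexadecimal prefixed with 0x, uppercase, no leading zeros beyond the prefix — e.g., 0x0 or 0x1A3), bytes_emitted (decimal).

Answer: 2 0x22 0

Derivation:
After char 0 ('A'=0): chars_in_quartet=1 acc=0x0 bytes_emitted=0
After char 1 ('i'=34): chars_in_quartet=2 acc=0x22 bytes_emitted=0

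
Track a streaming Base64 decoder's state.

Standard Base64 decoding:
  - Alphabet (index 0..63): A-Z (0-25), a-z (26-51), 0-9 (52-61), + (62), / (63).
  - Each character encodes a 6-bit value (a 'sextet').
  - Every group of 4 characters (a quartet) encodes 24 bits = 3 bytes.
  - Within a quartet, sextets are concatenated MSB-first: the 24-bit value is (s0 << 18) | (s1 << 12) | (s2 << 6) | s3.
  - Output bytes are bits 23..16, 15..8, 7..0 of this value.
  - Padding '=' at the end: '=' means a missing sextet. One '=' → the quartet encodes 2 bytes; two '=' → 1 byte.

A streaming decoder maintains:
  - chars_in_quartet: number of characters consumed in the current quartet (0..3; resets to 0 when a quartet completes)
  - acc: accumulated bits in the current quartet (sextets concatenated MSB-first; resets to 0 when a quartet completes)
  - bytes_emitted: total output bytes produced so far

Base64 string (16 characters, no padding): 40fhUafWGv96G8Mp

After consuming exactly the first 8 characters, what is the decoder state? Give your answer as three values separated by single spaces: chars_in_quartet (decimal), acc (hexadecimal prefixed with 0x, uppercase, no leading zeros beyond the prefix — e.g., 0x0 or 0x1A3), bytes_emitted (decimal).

Answer: 0 0x0 6

Derivation:
After char 0 ('4'=56): chars_in_quartet=1 acc=0x38 bytes_emitted=0
After char 1 ('0'=52): chars_in_quartet=2 acc=0xE34 bytes_emitted=0
After char 2 ('f'=31): chars_in_quartet=3 acc=0x38D1F bytes_emitted=0
After char 3 ('h'=33): chars_in_quartet=4 acc=0xE347E1 -> emit E3 47 E1, reset; bytes_emitted=3
After char 4 ('U'=20): chars_in_quartet=1 acc=0x14 bytes_emitted=3
After char 5 ('a'=26): chars_in_quartet=2 acc=0x51A bytes_emitted=3
After char 6 ('f'=31): chars_in_quartet=3 acc=0x1469F bytes_emitted=3
After char 7 ('W'=22): chars_in_quartet=4 acc=0x51A7D6 -> emit 51 A7 D6, reset; bytes_emitted=6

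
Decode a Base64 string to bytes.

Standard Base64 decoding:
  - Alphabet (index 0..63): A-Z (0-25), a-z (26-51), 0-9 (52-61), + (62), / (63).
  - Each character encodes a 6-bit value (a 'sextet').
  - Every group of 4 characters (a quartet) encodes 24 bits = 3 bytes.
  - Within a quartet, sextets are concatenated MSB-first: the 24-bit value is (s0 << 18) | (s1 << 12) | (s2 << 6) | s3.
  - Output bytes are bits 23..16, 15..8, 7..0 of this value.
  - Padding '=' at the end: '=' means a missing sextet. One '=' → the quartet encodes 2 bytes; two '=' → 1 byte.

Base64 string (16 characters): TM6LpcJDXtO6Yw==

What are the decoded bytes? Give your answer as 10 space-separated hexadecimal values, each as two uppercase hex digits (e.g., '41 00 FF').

After char 0 ('T'=19): chars_in_quartet=1 acc=0x13 bytes_emitted=0
After char 1 ('M'=12): chars_in_quartet=2 acc=0x4CC bytes_emitted=0
After char 2 ('6'=58): chars_in_quartet=3 acc=0x1333A bytes_emitted=0
After char 3 ('L'=11): chars_in_quartet=4 acc=0x4CCE8B -> emit 4C CE 8B, reset; bytes_emitted=3
After char 4 ('p'=41): chars_in_quartet=1 acc=0x29 bytes_emitted=3
After char 5 ('c'=28): chars_in_quartet=2 acc=0xA5C bytes_emitted=3
After char 6 ('J'=9): chars_in_quartet=3 acc=0x29709 bytes_emitted=3
After char 7 ('D'=3): chars_in_quartet=4 acc=0xA5C243 -> emit A5 C2 43, reset; bytes_emitted=6
After char 8 ('X'=23): chars_in_quartet=1 acc=0x17 bytes_emitted=6
After char 9 ('t'=45): chars_in_quartet=2 acc=0x5ED bytes_emitted=6
After char 10 ('O'=14): chars_in_quartet=3 acc=0x17B4E bytes_emitted=6
After char 11 ('6'=58): chars_in_quartet=4 acc=0x5ED3BA -> emit 5E D3 BA, reset; bytes_emitted=9
After char 12 ('Y'=24): chars_in_quartet=1 acc=0x18 bytes_emitted=9
After char 13 ('w'=48): chars_in_quartet=2 acc=0x630 bytes_emitted=9
Padding '==': partial quartet acc=0x630 -> emit 63; bytes_emitted=10

Answer: 4C CE 8B A5 C2 43 5E D3 BA 63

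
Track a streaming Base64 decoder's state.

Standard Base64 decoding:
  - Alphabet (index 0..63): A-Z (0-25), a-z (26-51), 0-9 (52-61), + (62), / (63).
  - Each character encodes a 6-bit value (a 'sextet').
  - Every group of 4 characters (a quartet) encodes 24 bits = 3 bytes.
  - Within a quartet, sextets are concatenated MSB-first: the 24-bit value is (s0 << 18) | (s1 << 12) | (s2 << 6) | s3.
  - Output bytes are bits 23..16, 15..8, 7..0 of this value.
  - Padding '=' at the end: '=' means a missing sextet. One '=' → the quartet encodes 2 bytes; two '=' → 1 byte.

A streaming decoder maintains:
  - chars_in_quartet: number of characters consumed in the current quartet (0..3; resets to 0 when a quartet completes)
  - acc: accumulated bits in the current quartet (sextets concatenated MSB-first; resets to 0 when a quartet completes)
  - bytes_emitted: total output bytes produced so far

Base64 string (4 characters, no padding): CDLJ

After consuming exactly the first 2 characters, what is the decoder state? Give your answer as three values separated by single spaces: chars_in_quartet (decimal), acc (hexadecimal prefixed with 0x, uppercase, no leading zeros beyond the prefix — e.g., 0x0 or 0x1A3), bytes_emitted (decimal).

Answer: 2 0x83 0

Derivation:
After char 0 ('C'=2): chars_in_quartet=1 acc=0x2 bytes_emitted=0
After char 1 ('D'=3): chars_in_quartet=2 acc=0x83 bytes_emitted=0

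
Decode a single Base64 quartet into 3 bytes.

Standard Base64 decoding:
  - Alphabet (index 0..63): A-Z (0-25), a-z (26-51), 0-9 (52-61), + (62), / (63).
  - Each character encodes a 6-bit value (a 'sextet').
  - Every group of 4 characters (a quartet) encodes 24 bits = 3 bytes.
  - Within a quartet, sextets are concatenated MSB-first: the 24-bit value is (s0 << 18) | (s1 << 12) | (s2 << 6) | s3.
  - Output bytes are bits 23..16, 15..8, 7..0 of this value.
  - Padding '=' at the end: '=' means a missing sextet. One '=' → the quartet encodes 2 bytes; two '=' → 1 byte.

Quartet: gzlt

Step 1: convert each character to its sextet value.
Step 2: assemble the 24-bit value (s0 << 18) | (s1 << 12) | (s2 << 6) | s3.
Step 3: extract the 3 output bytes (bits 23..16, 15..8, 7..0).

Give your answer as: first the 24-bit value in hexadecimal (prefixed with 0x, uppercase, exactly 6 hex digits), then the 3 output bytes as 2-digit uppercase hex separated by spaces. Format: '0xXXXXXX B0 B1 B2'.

Sextets: g=32, z=51, l=37, t=45
24-bit: (32<<18) | (51<<12) | (37<<6) | 45
      = 0x800000 | 0x033000 | 0x000940 | 0x00002D
      = 0x83396D
Bytes: (v>>16)&0xFF=83, (v>>8)&0xFF=39, v&0xFF=6D

Answer: 0x83396D 83 39 6D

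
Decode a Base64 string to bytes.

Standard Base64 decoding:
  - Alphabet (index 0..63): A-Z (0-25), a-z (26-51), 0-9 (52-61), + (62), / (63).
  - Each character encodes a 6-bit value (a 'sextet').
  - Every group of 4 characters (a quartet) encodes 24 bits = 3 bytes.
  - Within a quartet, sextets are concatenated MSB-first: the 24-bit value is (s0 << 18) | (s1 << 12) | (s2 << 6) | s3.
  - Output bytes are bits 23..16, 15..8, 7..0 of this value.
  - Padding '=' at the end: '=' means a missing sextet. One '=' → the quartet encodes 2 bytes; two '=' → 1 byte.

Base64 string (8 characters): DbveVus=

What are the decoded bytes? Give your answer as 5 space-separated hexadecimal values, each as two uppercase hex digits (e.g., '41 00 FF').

Answer: 0D BB DE 56 EB

Derivation:
After char 0 ('D'=3): chars_in_quartet=1 acc=0x3 bytes_emitted=0
After char 1 ('b'=27): chars_in_quartet=2 acc=0xDB bytes_emitted=0
After char 2 ('v'=47): chars_in_quartet=3 acc=0x36EF bytes_emitted=0
After char 3 ('e'=30): chars_in_quartet=4 acc=0xDBBDE -> emit 0D BB DE, reset; bytes_emitted=3
After char 4 ('V'=21): chars_in_quartet=1 acc=0x15 bytes_emitted=3
After char 5 ('u'=46): chars_in_quartet=2 acc=0x56E bytes_emitted=3
After char 6 ('s'=44): chars_in_quartet=3 acc=0x15BAC bytes_emitted=3
Padding '=': partial quartet acc=0x15BAC -> emit 56 EB; bytes_emitted=5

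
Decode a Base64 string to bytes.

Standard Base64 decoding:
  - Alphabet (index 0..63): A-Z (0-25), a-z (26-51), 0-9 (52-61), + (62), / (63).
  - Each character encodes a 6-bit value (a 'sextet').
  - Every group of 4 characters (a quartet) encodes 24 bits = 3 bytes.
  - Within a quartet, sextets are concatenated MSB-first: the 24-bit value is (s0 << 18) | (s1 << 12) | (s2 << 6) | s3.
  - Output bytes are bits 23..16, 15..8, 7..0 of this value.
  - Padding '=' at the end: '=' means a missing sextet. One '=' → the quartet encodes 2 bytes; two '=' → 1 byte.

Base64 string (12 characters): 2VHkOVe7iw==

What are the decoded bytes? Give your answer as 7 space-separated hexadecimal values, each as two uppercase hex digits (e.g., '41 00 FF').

After char 0 ('2'=54): chars_in_quartet=1 acc=0x36 bytes_emitted=0
After char 1 ('V'=21): chars_in_quartet=2 acc=0xD95 bytes_emitted=0
After char 2 ('H'=7): chars_in_quartet=3 acc=0x36547 bytes_emitted=0
After char 3 ('k'=36): chars_in_quartet=4 acc=0xD951E4 -> emit D9 51 E4, reset; bytes_emitted=3
After char 4 ('O'=14): chars_in_quartet=1 acc=0xE bytes_emitted=3
After char 5 ('V'=21): chars_in_quartet=2 acc=0x395 bytes_emitted=3
After char 6 ('e'=30): chars_in_quartet=3 acc=0xE55E bytes_emitted=3
After char 7 ('7'=59): chars_in_quartet=4 acc=0x3957BB -> emit 39 57 BB, reset; bytes_emitted=6
After char 8 ('i'=34): chars_in_quartet=1 acc=0x22 bytes_emitted=6
After char 9 ('w'=48): chars_in_quartet=2 acc=0x8B0 bytes_emitted=6
Padding '==': partial quartet acc=0x8B0 -> emit 8B; bytes_emitted=7

Answer: D9 51 E4 39 57 BB 8B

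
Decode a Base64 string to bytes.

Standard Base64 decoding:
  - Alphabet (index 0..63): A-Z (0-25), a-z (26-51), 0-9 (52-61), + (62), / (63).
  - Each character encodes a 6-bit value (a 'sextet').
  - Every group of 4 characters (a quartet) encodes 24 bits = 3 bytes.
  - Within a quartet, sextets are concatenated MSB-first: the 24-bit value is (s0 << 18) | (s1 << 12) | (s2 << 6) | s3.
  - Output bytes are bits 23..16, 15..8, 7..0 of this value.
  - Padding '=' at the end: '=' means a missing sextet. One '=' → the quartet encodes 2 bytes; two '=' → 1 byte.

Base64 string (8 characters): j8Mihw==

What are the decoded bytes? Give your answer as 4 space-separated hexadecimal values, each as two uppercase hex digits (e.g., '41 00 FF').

After char 0 ('j'=35): chars_in_quartet=1 acc=0x23 bytes_emitted=0
After char 1 ('8'=60): chars_in_quartet=2 acc=0x8FC bytes_emitted=0
After char 2 ('M'=12): chars_in_quartet=3 acc=0x23F0C bytes_emitted=0
After char 3 ('i'=34): chars_in_quartet=4 acc=0x8FC322 -> emit 8F C3 22, reset; bytes_emitted=3
After char 4 ('h'=33): chars_in_quartet=1 acc=0x21 bytes_emitted=3
After char 5 ('w'=48): chars_in_quartet=2 acc=0x870 bytes_emitted=3
Padding '==': partial quartet acc=0x870 -> emit 87; bytes_emitted=4

Answer: 8F C3 22 87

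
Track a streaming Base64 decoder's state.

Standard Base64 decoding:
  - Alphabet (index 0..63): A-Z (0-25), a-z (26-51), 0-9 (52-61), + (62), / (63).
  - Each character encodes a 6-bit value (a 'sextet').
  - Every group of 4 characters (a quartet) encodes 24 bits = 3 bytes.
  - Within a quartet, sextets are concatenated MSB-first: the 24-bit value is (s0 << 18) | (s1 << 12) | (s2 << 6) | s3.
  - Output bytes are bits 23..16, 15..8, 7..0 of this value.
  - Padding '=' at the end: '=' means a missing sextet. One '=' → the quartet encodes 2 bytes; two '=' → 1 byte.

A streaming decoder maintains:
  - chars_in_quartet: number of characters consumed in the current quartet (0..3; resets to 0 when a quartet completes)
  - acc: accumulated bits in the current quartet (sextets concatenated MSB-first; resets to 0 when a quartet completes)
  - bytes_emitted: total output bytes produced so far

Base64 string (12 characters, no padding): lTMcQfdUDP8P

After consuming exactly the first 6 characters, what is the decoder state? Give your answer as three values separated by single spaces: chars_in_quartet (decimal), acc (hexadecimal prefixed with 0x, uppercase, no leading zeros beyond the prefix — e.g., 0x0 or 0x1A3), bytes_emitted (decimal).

After char 0 ('l'=37): chars_in_quartet=1 acc=0x25 bytes_emitted=0
After char 1 ('T'=19): chars_in_quartet=2 acc=0x953 bytes_emitted=0
After char 2 ('M'=12): chars_in_quartet=3 acc=0x254CC bytes_emitted=0
After char 3 ('c'=28): chars_in_quartet=4 acc=0x95331C -> emit 95 33 1C, reset; bytes_emitted=3
After char 4 ('Q'=16): chars_in_quartet=1 acc=0x10 bytes_emitted=3
After char 5 ('f'=31): chars_in_quartet=2 acc=0x41F bytes_emitted=3

Answer: 2 0x41F 3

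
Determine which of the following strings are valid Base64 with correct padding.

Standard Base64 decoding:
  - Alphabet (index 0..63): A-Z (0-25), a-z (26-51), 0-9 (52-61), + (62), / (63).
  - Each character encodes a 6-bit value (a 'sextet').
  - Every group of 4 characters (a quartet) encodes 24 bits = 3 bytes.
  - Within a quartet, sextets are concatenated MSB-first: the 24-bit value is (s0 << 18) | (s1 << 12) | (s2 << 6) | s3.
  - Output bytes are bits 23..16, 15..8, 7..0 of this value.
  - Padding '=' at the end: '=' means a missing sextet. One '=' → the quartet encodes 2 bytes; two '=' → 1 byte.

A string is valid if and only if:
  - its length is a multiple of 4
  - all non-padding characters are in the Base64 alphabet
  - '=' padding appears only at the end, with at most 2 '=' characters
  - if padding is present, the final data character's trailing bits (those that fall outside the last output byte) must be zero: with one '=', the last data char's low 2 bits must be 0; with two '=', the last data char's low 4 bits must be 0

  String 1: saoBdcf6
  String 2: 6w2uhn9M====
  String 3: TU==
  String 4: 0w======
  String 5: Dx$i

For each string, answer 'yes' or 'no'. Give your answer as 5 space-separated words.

Answer: yes no no no no

Derivation:
String 1: 'saoBdcf6' → valid
String 2: '6w2uhn9M====' → invalid (4 pad chars (max 2))
String 3: 'TU==' → invalid (bad trailing bits)
String 4: '0w======' → invalid (6 pad chars (max 2))
String 5: 'Dx$i' → invalid (bad char(s): ['$'])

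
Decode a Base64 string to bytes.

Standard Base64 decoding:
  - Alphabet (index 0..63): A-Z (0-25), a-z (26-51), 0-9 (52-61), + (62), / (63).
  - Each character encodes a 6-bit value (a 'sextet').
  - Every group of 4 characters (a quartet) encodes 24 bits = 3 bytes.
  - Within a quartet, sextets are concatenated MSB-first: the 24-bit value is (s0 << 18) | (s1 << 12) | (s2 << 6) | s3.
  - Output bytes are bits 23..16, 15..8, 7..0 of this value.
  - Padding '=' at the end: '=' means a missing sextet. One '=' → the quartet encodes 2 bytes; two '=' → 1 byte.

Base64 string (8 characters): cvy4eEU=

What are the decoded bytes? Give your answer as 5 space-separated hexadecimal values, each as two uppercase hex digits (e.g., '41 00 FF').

Answer: 72 FC B8 78 45

Derivation:
After char 0 ('c'=28): chars_in_quartet=1 acc=0x1C bytes_emitted=0
After char 1 ('v'=47): chars_in_quartet=2 acc=0x72F bytes_emitted=0
After char 2 ('y'=50): chars_in_quartet=3 acc=0x1CBF2 bytes_emitted=0
After char 3 ('4'=56): chars_in_quartet=4 acc=0x72FCB8 -> emit 72 FC B8, reset; bytes_emitted=3
After char 4 ('e'=30): chars_in_quartet=1 acc=0x1E bytes_emitted=3
After char 5 ('E'=4): chars_in_quartet=2 acc=0x784 bytes_emitted=3
After char 6 ('U'=20): chars_in_quartet=3 acc=0x1E114 bytes_emitted=3
Padding '=': partial quartet acc=0x1E114 -> emit 78 45; bytes_emitted=5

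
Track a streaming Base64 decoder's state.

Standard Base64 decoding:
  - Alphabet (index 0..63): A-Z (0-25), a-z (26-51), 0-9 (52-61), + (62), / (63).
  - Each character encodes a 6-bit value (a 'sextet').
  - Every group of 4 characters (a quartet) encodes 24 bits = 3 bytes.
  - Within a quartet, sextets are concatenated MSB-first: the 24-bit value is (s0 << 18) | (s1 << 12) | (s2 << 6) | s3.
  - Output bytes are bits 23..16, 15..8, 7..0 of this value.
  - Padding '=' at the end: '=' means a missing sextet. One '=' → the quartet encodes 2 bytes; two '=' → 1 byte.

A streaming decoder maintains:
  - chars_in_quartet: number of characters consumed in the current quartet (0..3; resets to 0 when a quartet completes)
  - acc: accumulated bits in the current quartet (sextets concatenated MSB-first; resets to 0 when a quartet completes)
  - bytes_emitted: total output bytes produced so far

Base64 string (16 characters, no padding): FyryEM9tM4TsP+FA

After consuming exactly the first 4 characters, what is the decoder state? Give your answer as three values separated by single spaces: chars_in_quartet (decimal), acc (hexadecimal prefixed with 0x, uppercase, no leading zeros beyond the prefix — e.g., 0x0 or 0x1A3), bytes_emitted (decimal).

Answer: 0 0x0 3

Derivation:
After char 0 ('F'=5): chars_in_quartet=1 acc=0x5 bytes_emitted=0
After char 1 ('y'=50): chars_in_quartet=2 acc=0x172 bytes_emitted=0
After char 2 ('r'=43): chars_in_quartet=3 acc=0x5CAB bytes_emitted=0
After char 3 ('y'=50): chars_in_quartet=4 acc=0x172AF2 -> emit 17 2A F2, reset; bytes_emitted=3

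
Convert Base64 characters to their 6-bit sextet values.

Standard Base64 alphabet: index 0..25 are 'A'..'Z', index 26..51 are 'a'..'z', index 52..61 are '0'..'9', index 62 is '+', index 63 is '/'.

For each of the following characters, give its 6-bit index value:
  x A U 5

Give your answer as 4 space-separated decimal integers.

Answer: 49 0 20 57

Derivation:
'x': a..z range, 26 + ord('x') − ord('a') = 49
'A': A..Z range, ord('A') − ord('A') = 0
'U': A..Z range, ord('U') − ord('A') = 20
'5': 0..9 range, 52 + ord('5') − ord('0') = 57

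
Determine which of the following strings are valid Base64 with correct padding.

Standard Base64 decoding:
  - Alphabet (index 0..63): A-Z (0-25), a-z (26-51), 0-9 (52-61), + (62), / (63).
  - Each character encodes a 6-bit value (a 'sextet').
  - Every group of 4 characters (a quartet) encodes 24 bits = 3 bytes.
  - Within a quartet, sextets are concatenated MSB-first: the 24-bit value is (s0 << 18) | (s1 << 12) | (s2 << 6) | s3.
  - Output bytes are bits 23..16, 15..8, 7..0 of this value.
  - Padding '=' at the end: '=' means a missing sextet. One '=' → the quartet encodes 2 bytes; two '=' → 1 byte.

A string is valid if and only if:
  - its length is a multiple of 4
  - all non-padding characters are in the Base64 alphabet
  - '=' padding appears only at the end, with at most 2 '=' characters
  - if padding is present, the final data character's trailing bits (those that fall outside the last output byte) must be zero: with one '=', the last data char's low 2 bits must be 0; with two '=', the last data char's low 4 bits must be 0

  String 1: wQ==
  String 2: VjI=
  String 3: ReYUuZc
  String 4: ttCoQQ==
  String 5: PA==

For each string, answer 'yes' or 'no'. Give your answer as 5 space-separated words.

String 1: 'wQ==' → valid
String 2: 'VjI=' → valid
String 3: 'ReYUuZc' → invalid (len=7 not mult of 4)
String 4: 'ttCoQQ==' → valid
String 5: 'PA==' → valid

Answer: yes yes no yes yes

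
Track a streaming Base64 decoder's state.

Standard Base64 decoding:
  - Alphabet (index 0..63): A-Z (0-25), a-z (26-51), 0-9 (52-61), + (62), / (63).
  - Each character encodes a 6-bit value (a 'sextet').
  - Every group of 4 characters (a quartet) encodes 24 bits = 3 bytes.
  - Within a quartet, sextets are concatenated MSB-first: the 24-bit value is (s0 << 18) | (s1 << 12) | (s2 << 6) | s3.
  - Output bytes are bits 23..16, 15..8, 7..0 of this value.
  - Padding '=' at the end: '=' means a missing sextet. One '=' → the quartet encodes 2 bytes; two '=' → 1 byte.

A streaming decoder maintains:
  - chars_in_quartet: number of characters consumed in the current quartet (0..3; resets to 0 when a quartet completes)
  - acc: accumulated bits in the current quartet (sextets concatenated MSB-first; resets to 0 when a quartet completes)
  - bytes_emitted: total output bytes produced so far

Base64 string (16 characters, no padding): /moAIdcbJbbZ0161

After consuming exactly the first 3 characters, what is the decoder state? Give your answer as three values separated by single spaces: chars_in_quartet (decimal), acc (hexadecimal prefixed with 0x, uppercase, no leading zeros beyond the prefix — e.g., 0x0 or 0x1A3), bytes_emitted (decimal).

Answer: 3 0x3F9A8 0

Derivation:
After char 0 ('/'=63): chars_in_quartet=1 acc=0x3F bytes_emitted=0
After char 1 ('m'=38): chars_in_quartet=2 acc=0xFE6 bytes_emitted=0
After char 2 ('o'=40): chars_in_quartet=3 acc=0x3F9A8 bytes_emitted=0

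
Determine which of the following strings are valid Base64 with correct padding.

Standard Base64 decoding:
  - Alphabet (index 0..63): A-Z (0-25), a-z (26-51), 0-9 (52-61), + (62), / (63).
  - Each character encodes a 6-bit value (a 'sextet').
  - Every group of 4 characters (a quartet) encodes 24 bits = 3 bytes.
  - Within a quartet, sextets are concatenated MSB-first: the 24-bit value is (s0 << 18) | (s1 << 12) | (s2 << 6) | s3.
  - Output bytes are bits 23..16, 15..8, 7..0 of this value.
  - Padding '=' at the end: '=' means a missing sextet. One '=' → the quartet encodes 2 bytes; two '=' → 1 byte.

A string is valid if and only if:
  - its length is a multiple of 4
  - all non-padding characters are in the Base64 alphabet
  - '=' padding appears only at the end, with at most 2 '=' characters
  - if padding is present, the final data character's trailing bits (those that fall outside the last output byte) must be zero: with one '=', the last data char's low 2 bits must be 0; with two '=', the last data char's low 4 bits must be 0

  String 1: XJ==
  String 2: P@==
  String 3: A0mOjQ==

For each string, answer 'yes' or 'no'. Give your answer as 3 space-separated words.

Answer: no no yes

Derivation:
String 1: 'XJ==' → invalid (bad trailing bits)
String 2: 'P@==' → invalid (bad char(s): ['@'])
String 3: 'A0mOjQ==' → valid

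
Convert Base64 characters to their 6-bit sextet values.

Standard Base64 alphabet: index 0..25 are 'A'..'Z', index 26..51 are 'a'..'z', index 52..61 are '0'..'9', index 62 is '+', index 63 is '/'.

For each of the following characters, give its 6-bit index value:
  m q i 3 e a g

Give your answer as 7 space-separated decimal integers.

'm': a..z range, 26 + ord('m') − ord('a') = 38
'q': a..z range, 26 + ord('q') − ord('a') = 42
'i': a..z range, 26 + ord('i') − ord('a') = 34
'3': 0..9 range, 52 + ord('3') − ord('0') = 55
'e': a..z range, 26 + ord('e') − ord('a') = 30
'a': a..z range, 26 + ord('a') − ord('a') = 26
'g': a..z range, 26 + ord('g') − ord('a') = 32

Answer: 38 42 34 55 30 26 32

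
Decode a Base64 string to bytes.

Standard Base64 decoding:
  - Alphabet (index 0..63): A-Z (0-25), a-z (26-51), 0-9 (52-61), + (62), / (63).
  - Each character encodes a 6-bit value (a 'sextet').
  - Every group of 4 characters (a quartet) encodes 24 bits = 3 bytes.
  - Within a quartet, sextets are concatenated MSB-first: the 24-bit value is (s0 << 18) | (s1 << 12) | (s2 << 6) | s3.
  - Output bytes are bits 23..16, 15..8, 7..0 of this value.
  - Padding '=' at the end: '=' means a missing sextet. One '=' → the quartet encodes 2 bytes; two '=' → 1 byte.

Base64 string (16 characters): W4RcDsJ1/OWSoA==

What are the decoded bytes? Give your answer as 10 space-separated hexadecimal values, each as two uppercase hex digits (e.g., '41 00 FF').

After char 0 ('W'=22): chars_in_quartet=1 acc=0x16 bytes_emitted=0
After char 1 ('4'=56): chars_in_quartet=2 acc=0x5B8 bytes_emitted=0
After char 2 ('R'=17): chars_in_quartet=3 acc=0x16E11 bytes_emitted=0
After char 3 ('c'=28): chars_in_quartet=4 acc=0x5B845C -> emit 5B 84 5C, reset; bytes_emitted=3
After char 4 ('D'=3): chars_in_quartet=1 acc=0x3 bytes_emitted=3
After char 5 ('s'=44): chars_in_quartet=2 acc=0xEC bytes_emitted=3
After char 6 ('J'=9): chars_in_quartet=3 acc=0x3B09 bytes_emitted=3
After char 7 ('1'=53): chars_in_quartet=4 acc=0xEC275 -> emit 0E C2 75, reset; bytes_emitted=6
After char 8 ('/'=63): chars_in_quartet=1 acc=0x3F bytes_emitted=6
After char 9 ('O'=14): chars_in_quartet=2 acc=0xFCE bytes_emitted=6
After char 10 ('W'=22): chars_in_quartet=3 acc=0x3F396 bytes_emitted=6
After char 11 ('S'=18): chars_in_quartet=4 acc=0xFCE592 -> emit FC E5 92, reset; bytes_emitted=9
After char 12 ('o'=40): chars_in_quartet=1 acc=0x28 bytes_emitted=9
After char 13 ('A'=0): chars_in_quartet=2 acc=0xA00 bytes_emitted=9
Padding '==': partial quartet acc=0xA00 -> emit A0; bytes_emitted=10

Answer: 5B 84 5C 0E C2 75 FC E5 92 A0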